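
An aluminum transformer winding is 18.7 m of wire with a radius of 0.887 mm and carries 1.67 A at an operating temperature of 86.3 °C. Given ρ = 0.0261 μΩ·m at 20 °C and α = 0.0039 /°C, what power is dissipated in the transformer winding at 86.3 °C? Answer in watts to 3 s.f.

ρ = 0.0261 μΩ·m = 2.61×10^-8 Ω·m
A = πr² = π(8.8700e-04 m)² = 2.472e-06 m²
R₍20₎ = ρL/A = (2.61×10^-8)(18.7)/(2.472e-06) = 0.1975 Ω
R₍86.3₎ = R₍20₎(1 + αΔT) = 0.1975 × (1 + 0.0039×66.3) = 0.2485 Ω
P = I²R = (1.67)² × 0.2485 = 0.693 W

0.693 W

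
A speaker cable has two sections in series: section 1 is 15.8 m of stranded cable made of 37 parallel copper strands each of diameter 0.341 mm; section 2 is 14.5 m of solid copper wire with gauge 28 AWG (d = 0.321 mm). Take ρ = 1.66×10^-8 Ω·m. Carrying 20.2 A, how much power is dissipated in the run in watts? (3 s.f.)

1250 W

Section 1: A_strand = π(1.7050e-04)² = 9.133e-08 m²; R₁ = ρL/(N·A_s) = (1.66×10^-8)(15.8)/(37×9.133e-08) = 0.07762 Ω
Section 2: A = π(0.321/2 mm)² = π(1.6050e-04 m)² = 8.093e-08 m²
R₂ = (1.66×10^-8)(14.5)/(8.093e-08) = 2.974 Ω
R = R₁ + R₂ = 3.052 Ω
P = I²R = (20.2)² × 3.052 = 1250 W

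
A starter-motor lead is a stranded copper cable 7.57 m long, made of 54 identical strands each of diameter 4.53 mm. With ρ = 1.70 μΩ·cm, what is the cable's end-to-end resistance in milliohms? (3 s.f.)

ρ = 1.70 μΩ·cm = 1.70×10^-8 Ω·m
A_strand = π(2.2650e-03 m)² = 1.612e-05 m²
R_strand = ρL/A = (1.70×10^-8)(7.57)/(1.612e-05) = 0.007985 Ω
R_total = R_strand/N = 0.007985/54 = 0.148 mΩ

0.148 mΩ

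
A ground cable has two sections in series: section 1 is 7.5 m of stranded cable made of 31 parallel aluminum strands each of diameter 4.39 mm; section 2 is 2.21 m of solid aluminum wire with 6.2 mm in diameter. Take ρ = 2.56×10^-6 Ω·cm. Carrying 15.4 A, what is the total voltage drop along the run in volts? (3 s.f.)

ρ = 2.56×10^-6 Ω·cm = 2.56×10^-8 Ω·m
Section 1: A_strand = π(2.1950e-03)² = 1.514e-05 m²; R₁ = ρL/(N·A_s) = (2.56×10^-8)(7.5)/(31×1.514e-05) = 4.092×10^-4 Ω
Section 2: A = π(d/2)² = π(3.1000e-03 m)² = 3.019e-05 m²
R₂ = (2.56×10^-8)(2.21)/(3.019e-05) = 0.001874 Ω
R = R₁ + R₂ = 0.002283 Ω
V = IR = 15.4 × 0.002283 = 0.0352 V

0.0352 V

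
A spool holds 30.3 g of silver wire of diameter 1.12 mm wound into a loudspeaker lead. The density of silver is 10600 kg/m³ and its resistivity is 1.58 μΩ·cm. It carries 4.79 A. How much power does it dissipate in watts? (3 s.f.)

1.07 W

ρ = 1.58 μΩ·cm = 1.58×10^-8 Ω·m
A = π(d/2)² = π(5.6000e-04 m)² = 9.8520e-07 m²
L = m/(density·A) = 0.0303/(10600×9.8520e-07) = 2.901 m
R = ρL/A = (1.58×10^-8)(2.901)/(9.8520e-07) = 0.04653 Ω
P = I²R = (4.79)² × 0.04653 = 1.07 W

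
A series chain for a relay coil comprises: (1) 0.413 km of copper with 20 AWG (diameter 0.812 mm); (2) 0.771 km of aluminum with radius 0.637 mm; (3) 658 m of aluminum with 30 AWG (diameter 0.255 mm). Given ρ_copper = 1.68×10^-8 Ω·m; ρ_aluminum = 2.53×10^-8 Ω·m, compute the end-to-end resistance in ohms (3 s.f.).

Seg 1: A = π(0.812/2 mm)² = π(4.0600e-04 m)² = 5.178e-07 m²
R_1 = (1.68×10^-8)(413)/(5.178e-07) = 13.4 Ω
Seg 2: A = πr² = π(6.3700e-04 m)² = 1.275e-06 m²
R_2 = (2.53×10^-8)(771)/(1.275e-06) = 15.3 Ω
Seg 3: A = π(0.255/2 mm)² = π(1.2750e-04 m)² = 5.107e-08 m²
R_3 = (2.53×10^-8)(658)/(5.107e-08) = 326 Ω
R_total = R_1 + R_2 + R_3 = 355 Ω

355 Ω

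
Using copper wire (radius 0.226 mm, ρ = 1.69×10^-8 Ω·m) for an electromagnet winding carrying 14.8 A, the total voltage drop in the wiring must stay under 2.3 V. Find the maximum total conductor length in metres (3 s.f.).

1.48 m

A = πr² = π(2.2600e-04 m)² = 1.605e-07 m²
L_max = V_max·A/(1·ρI) = (2.3)(1.605e-07)/(1.69×10^-8×14.8) = 1.48 m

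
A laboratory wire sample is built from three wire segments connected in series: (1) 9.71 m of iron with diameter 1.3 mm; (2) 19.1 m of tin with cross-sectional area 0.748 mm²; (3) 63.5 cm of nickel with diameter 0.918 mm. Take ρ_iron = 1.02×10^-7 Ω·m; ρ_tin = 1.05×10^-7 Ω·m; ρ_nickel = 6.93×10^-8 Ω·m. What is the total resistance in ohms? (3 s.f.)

3.49 Ω

Seg 1: A = π(d/2)² = π(6.5000e-04 m)² = 1.327e-06 m²
R_1 = (1.02×10^-7)(9.71)/(1.327e-06) = 0.7462 Ω
Seg 2: A = 0.748 mm² = 7.480e-07 m²
R_2 = (1.05×10^-7)(19.1)/(7.480e-07) = 2.681 Ω
Seg 3: A = π(d/2)² = π(4.5900e-04 m)² = 6.619e-07 m²
R_3 = (6.93×10^-8)(0.635)/(6.619e-07) = 0.06649 Ω
R_total = R_1 + R_2 + R_3 = 3.49 Ω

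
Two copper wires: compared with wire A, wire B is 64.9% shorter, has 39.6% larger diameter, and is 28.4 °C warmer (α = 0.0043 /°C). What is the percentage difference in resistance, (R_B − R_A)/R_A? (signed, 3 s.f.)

R ∝ ρL/d² with ρ ∝ (1+αΔT), so R_B/R_A = (1 − 64.9/100) × (1 + 39.6/100)⁻² × (1 + 0.0043×28.4)
= 0.351 × 0.5131 × 1.122 = 0.2021
(R_B − R_A)/R_A = 0.2021 − 1 = -79.8%

-79.8%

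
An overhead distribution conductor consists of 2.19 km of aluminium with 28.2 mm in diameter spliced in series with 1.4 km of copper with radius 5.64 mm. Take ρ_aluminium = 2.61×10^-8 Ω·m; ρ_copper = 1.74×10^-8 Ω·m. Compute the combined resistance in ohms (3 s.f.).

Segment 1: A = π(d/2)² = π(1.4100e-02 m)² = 6.246e-04 m²
R₁ = ρL/A = (2.61×10^-8)(2190)/(6.246e-04) = 0.09152 Ω
Segment 2: A = πr² = π(5.6400e-03 m)² = 9.993e-05 m²
R₂ = (1.74×10^-8)(1400)/(9.993e-05) = 0.2438 Ω
R = R₁ + R₂ = 0.335 Ω

0.335 Ω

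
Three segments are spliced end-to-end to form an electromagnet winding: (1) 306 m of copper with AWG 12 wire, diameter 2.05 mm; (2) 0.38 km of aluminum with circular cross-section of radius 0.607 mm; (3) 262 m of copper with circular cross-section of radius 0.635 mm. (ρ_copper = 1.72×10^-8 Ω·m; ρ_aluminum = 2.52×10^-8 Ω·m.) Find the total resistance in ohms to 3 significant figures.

Seg 1: A = π(2.05/2 mm)² = π(1.0250e-03 m)² = 3.301e-06 m²
R_1 = (1.72×10^-8)(306)/(3.301e-06) = 1.595 Ω
Seg 2: A = πr² = π(6.0700e-04 m)² = 1.158e-06 m²
R_2 = (2.52×10^-8)(380)/(1.158e-06) = 8.273 Ω
Seg 3: A = πr² = π(6.3500e-04 m)² = 1.267e-06 m²
R_3 = (1.72×10^-8)(262)/(1.267e-06) = 3.557 Ω
R_total = R_1 + R_2 + R_3 = 13.4 Ω

13.4 Ω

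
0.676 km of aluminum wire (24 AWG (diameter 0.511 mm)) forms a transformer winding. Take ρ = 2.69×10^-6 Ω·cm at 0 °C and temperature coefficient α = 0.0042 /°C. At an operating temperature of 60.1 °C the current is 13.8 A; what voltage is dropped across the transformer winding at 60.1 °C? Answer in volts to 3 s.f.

1530 V

ρ = 2.69×10^-6 Ω·cm = 2.69×10^-8 Ω·m
A = π(0.511/2 mm)² = π(2.5550e-04 m)² = 2.051e-07 m²
R₍0₎ = ρL/A = (2.69×10^-8)(676)/(2.051e-07) = 88.67 Ω
R₍60.1₎ = R₍0₎(1 + αΔT) = 88.67 × (1 + 0.0042×60.1) = 111 Ω
V = IR = 13.8 × 111 = 1530 V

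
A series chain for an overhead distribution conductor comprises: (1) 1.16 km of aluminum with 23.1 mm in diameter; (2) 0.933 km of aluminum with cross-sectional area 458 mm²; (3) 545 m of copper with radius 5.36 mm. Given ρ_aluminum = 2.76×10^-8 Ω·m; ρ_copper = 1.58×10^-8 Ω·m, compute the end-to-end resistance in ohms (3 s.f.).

Seg 1: A = π(d/2)² = π(1.1550e-02 m)² = 4.191e-04 m²
R_1 = (2.76×10^-8)(1160)/(4.191e-04) = 0.07639 Ω
Seg 2: A = 458 mm² = 4.580e-04 m²
R_2 = (2.76×10^-8)(933)/(4.580e-04) = 0.05622 Ω
Seg 3: A = πr² = π(5.3600e-03 m)² = 9.026e-05 m²
R_3 = (1.58×10^-8)(545)/(9.026e-05) = 0.09541 Ω
R_total = R_1 + R_2 + R_3 = 0.228 Ω

0.228 Ω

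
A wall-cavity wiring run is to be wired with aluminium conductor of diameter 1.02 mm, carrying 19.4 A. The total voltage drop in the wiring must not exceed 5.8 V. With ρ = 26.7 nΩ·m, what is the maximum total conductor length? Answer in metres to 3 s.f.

ρ = 26.7 nΩ·m = 2.67×10^-8 Ω·m
A = π(d/2)² = π(5.1000e-04 m)² = 8.171e-07 m²
L_max = V_max·A/(1·ρI) = (5.8)(8.171e-07)/(2.67×10^-8×19.4) = 9.15 m

9.15 m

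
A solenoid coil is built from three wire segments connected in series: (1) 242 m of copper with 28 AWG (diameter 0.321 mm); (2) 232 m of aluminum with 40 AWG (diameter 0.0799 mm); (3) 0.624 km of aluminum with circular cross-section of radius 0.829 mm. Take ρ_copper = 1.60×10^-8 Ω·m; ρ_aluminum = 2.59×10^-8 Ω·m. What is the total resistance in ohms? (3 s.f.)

1250 Ω

Seg 1: A = π(0.321/2 mm)² = π(1.6050e-04 m)² = 8.093e-08 m²
R_1 = (1.60×10^-8)(242)/(8.093e-08) = 47.84 Ω
Seg 2: A = π(0.0799/2 mm)² = π(3.9950e-05 m)² = 5.014e-09 m²
R_2 = (2.59×10^-8)(232)/(5.014e-09) = 1198 Ω
Seg 3: A = πr² = π(8.2900e-04 m)² = 2.159e-06 m²
R_3 = (2.59×10^-8)(624)/(2.159e-06) = 7.486 Ω
R_total = R_1 + R_2 + R_3 = 1250 Ω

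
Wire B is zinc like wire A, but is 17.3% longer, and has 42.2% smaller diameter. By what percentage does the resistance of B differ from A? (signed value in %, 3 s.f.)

R ∝ L/d², so R_B/R_A = (1 + 17.3/100) × (1 − 42.2/100)⁻²
= 1.173 × 2.993 = 3.511
(R_B − R_A)/R_A = 3.511 − 1 = 251%

251%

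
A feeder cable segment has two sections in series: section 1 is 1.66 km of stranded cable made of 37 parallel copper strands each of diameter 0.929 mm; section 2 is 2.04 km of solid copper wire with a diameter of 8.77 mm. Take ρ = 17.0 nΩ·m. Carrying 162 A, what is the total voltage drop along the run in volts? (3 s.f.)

275 V

ρ = 17.0 nΩ·m = 1.70×10^-8 Ω·m
Section 1: A_strand = π(4.6450e-04)² = 6.778e-07 m²; R₁ = ρL/(N·A_s) = (1.70×10^-8)(1660)/(37×6.778e-07) = 1.125 Ω
Section 2: A = π(d/2)² = π(4.3850e-03 m)² = 6.041e-05 m²
R₂ = (1.70×10^-8)(2040)/(6.041e-05) = 0.5741 Ω
R = R₁ + R₂ = 1.699 Ω
V = IR = 162 × 1.699 = 275 V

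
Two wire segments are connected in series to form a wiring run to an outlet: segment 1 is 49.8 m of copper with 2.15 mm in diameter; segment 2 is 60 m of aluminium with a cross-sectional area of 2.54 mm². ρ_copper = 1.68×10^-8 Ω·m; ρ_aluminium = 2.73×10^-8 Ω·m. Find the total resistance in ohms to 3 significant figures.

Segment 1: A = π(d/2)² = π(1.0750e-03 m)² = 3.631e-06 m²
R₁ = ρL/A = (1.68×10^-8)(49.8)/(3.631e-06) = 0.2304 Ω
Segment 2: A = 2.54 mm² = 2.540e-06 m²
R₂ = (2.73×10^-8)(60)/(2.540e-06) = 0.6449 Ω
R = R₁ + R₂ = 0.875 Ω

0.875 Ω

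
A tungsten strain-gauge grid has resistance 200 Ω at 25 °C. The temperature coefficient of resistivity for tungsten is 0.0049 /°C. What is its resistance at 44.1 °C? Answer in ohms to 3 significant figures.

219 Ω

ΔT = 44.1 − 25 = 19.1 °C
R = R₀(1 + αΔT) = 200 × (1 + 0.0049×19.1) = 200 × 1.094 = 219 Ω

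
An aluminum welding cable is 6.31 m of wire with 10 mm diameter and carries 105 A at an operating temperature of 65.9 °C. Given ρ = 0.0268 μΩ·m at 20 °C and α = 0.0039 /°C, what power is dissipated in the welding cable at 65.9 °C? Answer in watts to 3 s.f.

ρ = 0.0268 μΩ·m = 2.68×10^-8 Ω·m
A = π(d/2)² = π(5.0000e-03 m)² = 7.854e-05 m²
R₍20₎ = ρL/A = (2.68×10^-8)(6.31)/(7.854e-05) = 0.002153 Ω
R₍65.9₎ = R₍20₎(1 + αΔT) = 0.002153 × (1 + 0.0039×45.9) = 0.002539 Ω
P = I²R = (105)² × 0.002539 = 28.0 W

28.0 W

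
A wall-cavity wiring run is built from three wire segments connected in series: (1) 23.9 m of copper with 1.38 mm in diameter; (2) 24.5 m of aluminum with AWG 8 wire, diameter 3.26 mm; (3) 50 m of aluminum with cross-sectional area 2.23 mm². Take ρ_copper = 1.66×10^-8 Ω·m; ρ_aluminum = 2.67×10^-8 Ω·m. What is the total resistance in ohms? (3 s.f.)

Seg 1: A = π(d/2)² = π(6.9000e-04 m)² = 1.496e-06 m²
R_1 = (1.66×10^-8)(23.9)/(1.496e-06) = 0.2653 Ω
Seg 2: A = π(3.26/2 mm)² = π(1.6300e-03 m)² = 8.347e-06 m²
R_2 = (2.67×10^-8)(24.5)/(8.347e-06) = 0.07837 Ω
Seg 3: A = 2.23 mm² = 2.230e-06 m²
R_3 = (2.67×10^-8)(50)/(2.230e-06) = 0.5987 Ω
R_total = R_1 + R_2 + R_3 = 0.942 Ω

0.942 Ω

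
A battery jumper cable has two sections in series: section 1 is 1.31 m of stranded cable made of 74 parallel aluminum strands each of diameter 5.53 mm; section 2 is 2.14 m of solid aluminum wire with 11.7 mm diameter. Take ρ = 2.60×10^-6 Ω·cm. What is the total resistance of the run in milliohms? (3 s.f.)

0.537 mΩ

ρ = 2.60×10^-6 Ω·cm = 2.60×10^-8 Ω·m
Section 1: A_strand = π(2.7650e-03)² = 2.402e-05 m²; R₁ = ρL/(N·A_s) = (2.60×10^-8)(1.31)/(74×2.402e-05) = 1.916×10^-5 Ω
Section 2: A = π(d/2)² = π(5.8500e-03 m)² = 1.075e-04 m²
R₂ = (2.60×10^-8)(2.14)/(1.075e-04) = 5.175×10^-4 Ω
R = R₁ + R₂ = 0.537 mΩ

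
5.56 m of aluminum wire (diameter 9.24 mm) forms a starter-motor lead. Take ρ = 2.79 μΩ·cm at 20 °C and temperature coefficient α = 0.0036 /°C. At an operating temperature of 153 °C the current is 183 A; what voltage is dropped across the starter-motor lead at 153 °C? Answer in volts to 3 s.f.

ρ = 2.79 μΩ·cm = 2.79×10^-8 Ω·m
A = π(d/2)² = π(4.6200e-03 m)² = 6.706e-05 m²
R₍20₎ = ρL/A = (2.79×10^-8)(5.56)/(6.706e-05) = 0.002313 Ω
R₍153₎ = R₍20₎(1 + αΔT) = 0.002313 × (1 + 0.0036×133) = 0.003421 Ω
V = IR = 183 × 0.003421 = 0.626 V

0.626 V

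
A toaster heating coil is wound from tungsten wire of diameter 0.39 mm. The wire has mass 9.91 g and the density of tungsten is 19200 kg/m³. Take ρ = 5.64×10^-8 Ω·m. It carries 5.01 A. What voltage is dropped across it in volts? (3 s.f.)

10.2 V

A = π(d/2)² = π(1.9500e-04 m)² = 1.1946e-07 m²
L = m/(density·A) = 0.00991/(19200×1.1946e-07) = 4.321 m
R = ρL/A = (5.64×10^-8)(4.321)/(1.1946e-07) = 2.04 Ω
V = IR = 5.01 × 2.04 = 10.2 V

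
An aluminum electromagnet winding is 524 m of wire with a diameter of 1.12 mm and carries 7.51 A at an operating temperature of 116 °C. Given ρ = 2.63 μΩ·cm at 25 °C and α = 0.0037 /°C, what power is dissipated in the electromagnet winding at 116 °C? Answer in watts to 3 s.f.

1050 W

ρ = 2.63 μΩ·cm = 2.63×10^-8 Ω·m
A = π(d/2)² = π(5.6000e-04 m)² = 9.852e-07 m²
R₍25₎ = ρL/A = (2.63×10^-8)(524)/(9.852e-07) = 13.99 Ω
R₍116₎ = R₍25₎(1 + αΔT) = 13.99 × (1 + 0.0037×91) = 18.7 Ω
P = I²R = (7.51)² × 18.7 = 1050 W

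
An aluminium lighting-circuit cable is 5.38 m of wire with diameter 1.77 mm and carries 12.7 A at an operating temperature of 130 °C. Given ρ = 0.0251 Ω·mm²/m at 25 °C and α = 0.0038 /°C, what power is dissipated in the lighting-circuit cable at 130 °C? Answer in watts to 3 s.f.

12.4 W

ρ = 0.0251 Ω·mm²/m = 2.51×10^-8 Ω·m
A = π(d/2)² = π(8.8500e-04 m)² = 2.461e-06 m²
R₍25₎ = ρL/A = (2.51×10^-8)(5.38)/(2.461e-06) = 0.05488 Ω
R₍130₎ = R₍25₎(1 + αΔT) = 0.05488 × (1 + 0.0038×105) = 0.07678 Ω
P = I²R = (12.7)² × 0.07678 = 12.4 W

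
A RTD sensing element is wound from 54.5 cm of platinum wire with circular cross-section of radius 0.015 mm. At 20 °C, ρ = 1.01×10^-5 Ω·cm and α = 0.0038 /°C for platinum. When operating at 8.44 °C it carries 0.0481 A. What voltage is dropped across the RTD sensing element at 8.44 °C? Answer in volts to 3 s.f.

ρ = 1.01×10^-5 Ω·cm = 1.01×10^-7 Ω·m
A = πr² = π(1.5000e-05 m)² = 7.069e-10 m²
R₍20₎ = ρL/A = (1.01×10^-7)(0.545)/(7.069e-10) = 77.87 Ω
R₍8.44₎ = R₍20₎(1 + αΔT) = 77.87 × (1 + 0.0038×-11.6) = 74.45 Ω
V = IR = 0.0481 × 74.45 = 3.58 V

3.58 V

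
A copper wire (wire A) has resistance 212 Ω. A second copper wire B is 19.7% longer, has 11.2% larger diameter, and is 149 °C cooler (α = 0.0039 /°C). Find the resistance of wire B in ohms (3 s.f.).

R ∝ ρL/d² with ρ ∝ (1+αΔT), so R_B/R_A = (1 + 19.7/100) × (1 + 11.2/100)⁻² × (1 − 0.0039×149)
= 1.197 × 0.8087 × 0.4189 = 0.4055
R_B = 0.4055 × 212 = 86.0 Ω

86.0 Ω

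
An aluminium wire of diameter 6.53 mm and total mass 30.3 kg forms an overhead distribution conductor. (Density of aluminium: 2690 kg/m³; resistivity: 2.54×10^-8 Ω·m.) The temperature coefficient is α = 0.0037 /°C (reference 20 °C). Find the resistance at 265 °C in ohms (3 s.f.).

A = π(d/2)² = π(3.2650e-03 m)² = 3.3490e-05 m²
L = m/(density·A) = 30.3/(2690×3.3490e-05) = 336.3 m
R = ρL/A = (2.54×10^-8)(336.3)/(3.3490e-05) = 0.2551 Ω
R(265 °C) = 0.2551 × (1 + 0.0037×245) = 0.486 Ω

0.486 Ω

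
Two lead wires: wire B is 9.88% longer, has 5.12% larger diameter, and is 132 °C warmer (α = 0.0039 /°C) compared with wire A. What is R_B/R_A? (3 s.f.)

1.51

R ∝ ρL/d² with ρ ∝ (1+αΔT), so R_B/R_A = (1 + 9.88/100) × (1 + 5.12/100)⁻² × (1 + 0.0039×132)
= 1.099 × 0.905 × 1.515 = 1.51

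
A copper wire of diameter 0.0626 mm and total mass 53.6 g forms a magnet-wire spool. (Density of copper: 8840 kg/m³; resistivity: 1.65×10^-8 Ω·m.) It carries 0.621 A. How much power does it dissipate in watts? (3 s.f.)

A = π(d/2)² = π(3.1300e-05 m)² = 3.0778e-09 m²
L = m/(density·A) = 0.0536/(8840×3.0778e-09) = 1970 m
R = ρL/A = (1.65×10^-8)(1970)/(3.0778e-09) = 10560 Ω
P = I²R = (0.621)² × 10560 = 4070 W

4070 W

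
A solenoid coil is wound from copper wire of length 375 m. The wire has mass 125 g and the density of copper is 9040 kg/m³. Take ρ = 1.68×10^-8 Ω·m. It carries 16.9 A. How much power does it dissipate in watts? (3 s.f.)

48800 W

A = m/(density·L) = 0.125/(9040×375) = 3.6873e-08 m²
R = ρL/A = (1.68×10^-8)(375)/(3.6873e-08) = 170.9 Ω
P = I²R = (16.9)² × 170.9 = 48800 W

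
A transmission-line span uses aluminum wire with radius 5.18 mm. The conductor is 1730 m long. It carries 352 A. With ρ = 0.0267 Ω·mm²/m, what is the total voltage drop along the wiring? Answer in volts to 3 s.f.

ρ = 0.0267 Ω·mm²/m = 2.67×10^-8 Ω·m
A = πr² = π(5.1800e-03 m)² = 8.430e-05 m²
R = ρL/A = (2.67×10^-8)(1730)/(8.430e-05) = 0.548 Ω
V = IR = 352 × 0.548 = 193 V

193 V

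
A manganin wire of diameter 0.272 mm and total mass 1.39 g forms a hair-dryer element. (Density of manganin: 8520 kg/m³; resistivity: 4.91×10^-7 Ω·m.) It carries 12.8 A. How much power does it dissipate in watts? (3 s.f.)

3890 W

A = π(d/2)² = π(1.3600e-04 m)² = 5.8107e-08 m²
L = m/(density·A) = 0.00139/(8520×5.8107e-08) = 2.808 m
R = ρL/A = (4.91×10^-7)(2.808)/(5.8107e-08) = 23.72 Ω
P = I²R = (12.8)² × 23.72 = 3890 W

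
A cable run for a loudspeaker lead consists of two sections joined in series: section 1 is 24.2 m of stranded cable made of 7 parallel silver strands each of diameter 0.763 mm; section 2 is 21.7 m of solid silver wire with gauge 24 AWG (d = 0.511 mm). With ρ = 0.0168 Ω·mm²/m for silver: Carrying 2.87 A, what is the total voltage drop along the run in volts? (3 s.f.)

5.47 V

ρ = 0.0168 Ω·mm²/m = 1.68×10^-8 Ω·m
Section 1: A_strand = π(3.8150e-04)² = 4.572e-07 m²; R₁ = ρL/(N·A_s) = (1.68×10^-8)(24.2)/(7×4.572e-07) = 0.127 Ω
Section 2: A = π(0.511/2 mm)² = π(2.5550e-04 m)² = 2.051e-07 m²
R₂ = (1.68×10^-8)(21.7)/(2.051e-07) = 1.778 Ω
R = R₁ + R₂ = 1.905 Ω
V = IR = 2.87 × 1.905 = 5.47 V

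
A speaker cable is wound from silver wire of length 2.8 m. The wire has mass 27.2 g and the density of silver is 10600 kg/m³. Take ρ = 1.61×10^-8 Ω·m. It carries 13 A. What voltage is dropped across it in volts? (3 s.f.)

0.639 V

A = m/(density·L) = 0.0272/(10600×2.8) = 9.1644e-07 m²
R = ρL/A = (1.61×10^-8)(2.8)/(9.1644e-07) = 0.04919 Ω
V = IR = 13 × 0.04919 = 0.639 V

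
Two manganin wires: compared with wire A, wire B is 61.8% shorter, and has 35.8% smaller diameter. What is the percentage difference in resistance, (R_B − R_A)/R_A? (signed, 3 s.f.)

R ∝ L/d², so R_B/R_A = (1 − 61.8/100) × (1 − 35.8/100)⁻²
= 0.382 × 2.426 = 0.9268
(R_B − R_A)/R_A = 0.9268 − 1 = -7.32%

-7.32%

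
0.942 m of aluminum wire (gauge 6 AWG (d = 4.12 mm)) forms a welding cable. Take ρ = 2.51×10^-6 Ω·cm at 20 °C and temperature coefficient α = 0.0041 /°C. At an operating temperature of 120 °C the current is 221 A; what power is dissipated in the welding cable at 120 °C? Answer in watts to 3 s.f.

ρ = 2.51×10^-6 Ω·cm = 2.51×10^-8 Ω·m
A = π(4.12/2 mm)² = π(2.0600e-03 m)² = 1.333e-05 m²
R₍20₎ = ρL/A = (2.51×10^-8)(0.942)/(1.333e-05) = 0.001774 Ω
R₍120₎ = R₍20₎(1 + αΔT) = 0.001774 × (1 + 0.0041×100) = 0.002501 Ω
P = I²R = (221)² × 0.002501 = 122 W

122 W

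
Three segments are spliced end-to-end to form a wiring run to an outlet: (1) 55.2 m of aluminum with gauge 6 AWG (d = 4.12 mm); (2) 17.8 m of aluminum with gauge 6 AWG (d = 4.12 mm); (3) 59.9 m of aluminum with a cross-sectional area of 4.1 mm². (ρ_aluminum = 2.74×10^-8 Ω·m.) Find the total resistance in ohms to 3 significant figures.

Seg 1: A = π(4.12/2 mm)² = π(2.0600e-03 m)² = 1.333e-05 m²
R_1 = (2.74×10^-8)(55.2)/(1.333e-05) = 0.1135 Ω
Seg 2: A = π(4.12/2 mm)² = π(2.0600e-03 m)² = 1.333e-05 m²
R_2 = (2.74×10^-8)(17.8)/(1.333e-05) = 0.03658 Ω
Seg 3: A = 4.1 mm² = 4.100e-06 m²
R_3 = (2.74×10^-8)(59.9)/(4.100e-06) = 0.4003 Ω
R_total = R_1 + R_2 + R_3 = 0.550 Ω

0.550 Ω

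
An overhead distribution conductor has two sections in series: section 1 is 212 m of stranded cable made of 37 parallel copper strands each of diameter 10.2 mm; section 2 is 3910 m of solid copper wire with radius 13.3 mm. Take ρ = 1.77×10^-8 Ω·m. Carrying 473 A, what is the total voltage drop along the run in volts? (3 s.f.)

59.5 V

Section 1: A_strand = π(5.1000e-03)² = 8.171e-05 m²; R₁ = ρL/(N·A_s) = (1.77×10^-8)(212)/(37×8.171e-05) = 0.001241 Ω
Section 2: A = πr² = π(1.3300e-02 m)² = 5.557e-04 m²
R₂ = (1.77×10^-8)(3910)/(5.557e-04) = 0.1245 Ω
R = R₁ + R₂ = 0.1258 Ω
V = IR = 473 × 0.1258 = 59.5 V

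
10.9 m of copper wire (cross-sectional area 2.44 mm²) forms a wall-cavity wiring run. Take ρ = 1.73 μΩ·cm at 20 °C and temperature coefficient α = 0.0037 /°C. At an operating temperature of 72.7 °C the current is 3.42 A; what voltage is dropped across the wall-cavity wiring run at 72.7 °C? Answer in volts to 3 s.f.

ρ = 1.73 μΩ·cm = 1.73×10^-8 Ω·m
A = 2.44 mm² = 2.440e-06 m²
R₍20₎ = ρL/A = (1.73×10^-8)(10.9)/(2.440e-06) = 0.07728 Ω
R₍72.7₎ = R₍20₎(1 + αΔT) = 0.07728 × (1 + 0.0037×52.7) = 0.09235 Ω
V = IR = 3.42 × 0.09235 = 0.316 V

0.316 V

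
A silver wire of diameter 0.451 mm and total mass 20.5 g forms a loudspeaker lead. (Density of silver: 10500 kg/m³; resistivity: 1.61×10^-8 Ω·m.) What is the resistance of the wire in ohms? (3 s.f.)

A = π(d/2)² = π(2.2550e-04 m)² = 1.5975e-07 m²
L = m/(density·A) = 0.0205/(10500×1.5975e-07) = 12.22 m
R = ρL/A = (1.61×10^-8)(12.22)/(1.5975e-07) = 1.23 Ω

1.23 Ω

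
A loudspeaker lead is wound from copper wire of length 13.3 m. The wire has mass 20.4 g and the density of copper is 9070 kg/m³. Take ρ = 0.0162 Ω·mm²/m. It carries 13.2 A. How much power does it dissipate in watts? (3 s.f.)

ρ = 0.0162 Ω·mm²/m = 1.62×10^-8 Ω·m
A = m/(density·L) = 0.0204/(9070×13.3) = 1.6911e-07 m²
R = ρL/A = (1.62×10^-8)(13.3)/(1.6911e-07) = 1.274 Ω
P = I²R = (13.2)² × 1.274 = 222 W

222 W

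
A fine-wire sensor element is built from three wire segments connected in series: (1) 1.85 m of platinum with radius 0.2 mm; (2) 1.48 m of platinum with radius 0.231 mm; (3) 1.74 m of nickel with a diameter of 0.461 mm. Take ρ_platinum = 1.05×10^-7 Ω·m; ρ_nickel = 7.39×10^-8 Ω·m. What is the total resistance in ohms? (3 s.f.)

3.24 Ω

Seg 1: A = πr² = π(2.0000e-04 m)² = 1.257e-07 m²
R_1 = (1.05×10^-7)(1.85)/(1.257e-07) = 1.546 Ω
Seg 2: A = πr² = π(2.3100e-04 m)² = 1.676e-07 m²
R_2 = (1.05×10^-7)(1.48)/(1.676e-07) = 0.927 Ω
Seg 3: A = π(d/2)² = π(2.3050e-04 m)² = 1.669e-07 m²
R_3 = (7.39×10^-8)(1.74)/(1.669e-07) = 0.7704 Ω
R_total = R_1 + R_2 + R_3 = 3.24 Ω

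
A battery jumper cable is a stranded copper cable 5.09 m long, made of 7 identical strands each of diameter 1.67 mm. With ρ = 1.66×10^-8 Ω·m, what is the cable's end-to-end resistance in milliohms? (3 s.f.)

A_strand = π(8.3500e-04 m)² = 2.190e-06 m²
R_strand = ρL/A = (1.66×10^-8)(5.09)/(2.190e-06) = 0.03857 Ω
R_total = R_strand/N = 0.03857/7 = 5.51 mΩ

5.51 mΩ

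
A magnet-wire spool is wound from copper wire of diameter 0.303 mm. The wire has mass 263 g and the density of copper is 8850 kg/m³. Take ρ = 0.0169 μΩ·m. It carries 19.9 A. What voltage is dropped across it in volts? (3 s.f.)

1920 V

ρ = 0.0169 μΩ·m = 1.69×10^-8 Ω·m
A = π(d/2)² = π(1.5150e-04 m)² = 7.2107e-08 m²
L = m/(density·A) = 0.263/(8850×7.2107e-08) = 412.1 m
R = ρL/A = (1.69×10^-8)(412.1)/(7.2107e-08) = 96.59 Ω
V = IR = 19.9 × 96.59 = 1920 V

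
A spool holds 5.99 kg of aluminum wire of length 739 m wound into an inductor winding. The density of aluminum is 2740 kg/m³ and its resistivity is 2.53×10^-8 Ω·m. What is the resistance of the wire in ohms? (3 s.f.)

6.32 Ω

A = m/(density·L) = 5.99/(2740×739) = 2.9582e-06 m²
R = ρL/A = (2.53×10^-8)(739)/(2.9582e-06) = 6.32 Ω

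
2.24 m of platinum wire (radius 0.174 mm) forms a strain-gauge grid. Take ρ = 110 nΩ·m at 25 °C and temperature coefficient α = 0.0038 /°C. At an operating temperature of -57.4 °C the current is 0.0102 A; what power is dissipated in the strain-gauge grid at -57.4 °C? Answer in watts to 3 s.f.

1.85×10^-4 W

ρ = 110 nΩ·m = 1.10×10^-7 Ω·m
A = πr² = π(1.7400e-04 m)² = 9.511e-08 m²
R₍25₎ = ρL/A = (1.10×10^-7)(2.24)/(9.511e-08) = 2.591 Ω
R₍-57.4₎ = R₍25₎(1 + αΔT) = 2.591 × (1 + 0.0038×-82.4) = 1.779 Ω
P = I²R = (0.0102)² × 1.779 = 1.85×10^-4 W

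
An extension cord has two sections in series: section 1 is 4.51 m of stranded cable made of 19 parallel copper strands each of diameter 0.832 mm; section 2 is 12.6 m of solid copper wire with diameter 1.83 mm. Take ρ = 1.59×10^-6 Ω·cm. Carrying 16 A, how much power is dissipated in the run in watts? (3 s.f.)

ρ = 1.59×10^-6 Ω·cm = 1.59×10^-8 Ω·m
Section 1: A_strand = π(4.1600e-04)² = 5.437e-07 m²; R₁ = ρL/(N·A_s) = (1.59×10^-8)(4.51)/(19×5.437e-07) = 0.006942 Ω
Section 2: A = π(d/2)² = π(9.1500e-04 m)² = 2.630e-06 m²
R₂ = (1.59×10^-8)(12.6)/(2.630e-06) = 0.07617 Ω
R = R₁ + R₂ = 0.08311 Ω
P = I²R = (16)² × 0.08311 = 21.3 W

21.3 W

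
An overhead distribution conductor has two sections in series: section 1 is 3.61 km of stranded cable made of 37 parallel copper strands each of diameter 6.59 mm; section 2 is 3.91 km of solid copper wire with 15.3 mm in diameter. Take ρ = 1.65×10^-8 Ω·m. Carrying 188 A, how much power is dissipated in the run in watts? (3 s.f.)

Section 1: A_strand = π(3.2950e-03)² = 3.411e-05 m²; R₁ = ρL/(N·A_s) = (1.65×10^-8)(3610)/(37×3.411e-05) = 0.0472 Ω
Section 2: A = π(d/2)² = π(7.6500e-03 m)² = 1.839e-04 m²
R₂ = (1.65×10^-8)(3910)/(1.839e-04) = 0.3509 Ω
R = R₁ + R₂ = 0.3981 Ω
P = I²R = (188)² × 0.3981 = 14100 W

14100 W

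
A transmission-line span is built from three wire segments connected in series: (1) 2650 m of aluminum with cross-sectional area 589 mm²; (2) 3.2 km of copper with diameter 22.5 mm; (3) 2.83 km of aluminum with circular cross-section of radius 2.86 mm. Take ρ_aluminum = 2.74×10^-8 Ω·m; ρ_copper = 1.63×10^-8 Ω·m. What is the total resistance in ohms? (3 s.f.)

Seg 1: A = 589 mm² = 5.890e-04 m²
R_1 = (2.74×10^-8)(2650)/(5.890e-04) = 0.1233 Ω
Seg 2: A = π(d/2)² = π(1.1250e-02 m)² = 3.976e-04 m²
R_2 = (1.63×10^-8)(3200)/(3.976e-04) = 0.1312 Ω
Seg 3: A = πr² = π(2.8600e-03 m)² = 2.570e-05 m²
R_3 = (2.74×10^-8)(2830)/(2.570e-05) = 3.018 Ω
R_total = R_1 + R_2 + R_3 = 3.27 Ω

3.27 Ω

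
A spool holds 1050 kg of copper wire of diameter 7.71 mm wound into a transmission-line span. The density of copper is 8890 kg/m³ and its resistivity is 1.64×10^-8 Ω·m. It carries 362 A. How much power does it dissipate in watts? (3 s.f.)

1.16×10^5 W

A = π(d/2)² = π(3.8550e-03 m)² = 4.6687e-05 m²
L = m/(density·A) = 1050/(8890×4.6687e-05) = 2530 m
R = ρL/A = (1.64×10^-8)(2530)/(4.6687e-05) = 0.8887 Ω
P = I²R = (362)² × 0.8887 = 1.16×10^5 W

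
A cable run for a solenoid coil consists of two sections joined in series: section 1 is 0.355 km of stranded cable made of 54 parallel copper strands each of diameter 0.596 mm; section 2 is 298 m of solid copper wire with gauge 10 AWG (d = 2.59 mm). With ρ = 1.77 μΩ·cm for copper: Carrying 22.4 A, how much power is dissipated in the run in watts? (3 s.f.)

ρ = 1.77 μΩ·cm = 1.77×10^-8 Ω·m
Section 1: A_strand = π(2.9800e-04)² = 2.790e-07 m²; R₁ = ρL/(N·A_s) = (1.77×10^-8)(355)/(54×2.790e-07) = 0.4171 Ω
Section 2: A = π(2.59/2 mm)² = π(1.2950e-03 m)² = 5.269e-06 m²
R₂ = (1.77×10^-8)(298)/(5.269e-06) = 1.001 Ω
R = R₁ + R₂ = 1.418 Ω
P = I²R = (22.4)² × 1.418 = 712 W

712 W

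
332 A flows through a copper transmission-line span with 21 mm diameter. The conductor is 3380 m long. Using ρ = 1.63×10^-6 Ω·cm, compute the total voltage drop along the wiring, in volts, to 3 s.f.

ρ = 1.63×10^-6 Ω·cm = 1.63×10^-8 Ω·m
A = π(d/2)² = π(1.0500e-02 m)² = 3.464e-04 m²
R = ρL/A = (1.63×10^-8)(3380)/(3.464e-04) = 0.1591 Ω
V = IR = 332 × 0.1591 = 52.8 V

52.8 V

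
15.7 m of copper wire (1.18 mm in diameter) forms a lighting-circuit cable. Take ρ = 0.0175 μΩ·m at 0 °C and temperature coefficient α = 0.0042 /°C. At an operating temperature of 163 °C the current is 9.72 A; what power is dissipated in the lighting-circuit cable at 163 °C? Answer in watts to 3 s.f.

ρ = 0.0175 μΩ·m = 1.75×10^-8 Ω·m
A = π(d/2)² = π(5.9000e-04 m)² = 1.094e-06 m²
R₍0₎ = ρL/A = (1.75×10^-8)(15.7)/(1.094e-06) = 0.2512 Ω
R₍163₎ = R₍0₎(1 + αΔT) = 0.2512 × (1 + 0.0042×163) = 0.4232 Ω
P = I²R = (9.72)² × 0.4232 = 40.0 W

40.0 W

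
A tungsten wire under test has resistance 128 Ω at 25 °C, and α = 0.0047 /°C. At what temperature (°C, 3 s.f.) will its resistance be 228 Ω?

R = R₀(1 + α(T − T₀)) ⇒ T = T₀ + (R/R₀ − 1)/α
T = 25 + (228/128 − 1)/0.0047 = 25 + (0.7812)/0.0047 = 191 °C

191 °C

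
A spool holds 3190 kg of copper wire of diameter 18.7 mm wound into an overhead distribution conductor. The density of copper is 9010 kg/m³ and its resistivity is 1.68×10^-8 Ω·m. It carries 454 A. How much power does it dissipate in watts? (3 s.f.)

A = π(d/2)² = π(9.3500e-03 m)² = 2.7465e-04 m²
L = m/(density·A) = 3190/(9010×2.7465e-04) = 1289 m
R = ρL/A = (1.68×10^-8)(1289)/(2.7465e-04) = 0.07885 Ω
P = I²R = (454)² × 0.07885 = 16300 W

16300 W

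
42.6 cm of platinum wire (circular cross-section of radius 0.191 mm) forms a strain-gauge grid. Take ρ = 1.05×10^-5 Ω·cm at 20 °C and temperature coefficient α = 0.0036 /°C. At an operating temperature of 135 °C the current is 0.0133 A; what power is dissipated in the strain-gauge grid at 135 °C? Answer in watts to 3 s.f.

9.76×10^-5 W

ρ = 1.05×10^-5 Ω·cm = 1.05×10^-7 Ω·m
A = πr² = π(1.9100e-04 m)² = 1.146e-07 m²
R₍20₎ = ρL/A = (1.05×10^-7)(0.426)/(1.146e-07) = 0.3903 Ω
R₍135₎ = R₍20₎(1 + αΔT) = 0.3903 × (1 + 0.0036×115) = 0.5519 Ω
P = I²R = (0.0133)² × 0.5519 = 9.76×10^-5 W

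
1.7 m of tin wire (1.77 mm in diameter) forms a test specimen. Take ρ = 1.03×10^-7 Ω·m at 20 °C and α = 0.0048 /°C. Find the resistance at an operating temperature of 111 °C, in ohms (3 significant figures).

A = π(d/2)² = π(8.8500e-04 m)² = 2.461e-06 m²
R₍20°C₎ = ρL/A = (1.03×10^-7)(1.7)/(2.461e-06) = 0.07116 Ω
R = R₀(1 + αΔT) = 0.07116(1 + 0.0048×91) = 0.102 Ω

0.102 Ω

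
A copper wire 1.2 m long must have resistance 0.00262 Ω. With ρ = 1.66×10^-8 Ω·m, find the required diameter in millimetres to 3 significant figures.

A = ρL/R = (1.66×10^-8)(1.2)/(0.00262) = 7.603e-06 m²
d = 2√(A/π) = 3.111e-03 m = 3.11 mm

3.11 mm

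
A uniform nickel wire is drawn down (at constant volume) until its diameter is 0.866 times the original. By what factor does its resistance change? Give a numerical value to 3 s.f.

Volume constant ⇒ L' = L/r² with r = 0.866. R' = ρL'/A' = ρ(L/r²)/(πr²d₀²/4) = R/r⁴.
Factor = 1.78

1.78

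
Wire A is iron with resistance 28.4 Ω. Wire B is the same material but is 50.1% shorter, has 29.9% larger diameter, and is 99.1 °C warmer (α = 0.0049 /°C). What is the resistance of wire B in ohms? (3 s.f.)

R ∝ ρL/d² with ρ ∝ (1+αΔT), so R_B/R_A = (1 − 50.1/100) × (1 + 29.9/100)⁻² × (1 + 0.0049×99.1)
= 0.499 × 0.5926 × 1.486 = 0.4393
R_B = 0.4393 × 28.4 = 12.5 Ω

12.5 Ω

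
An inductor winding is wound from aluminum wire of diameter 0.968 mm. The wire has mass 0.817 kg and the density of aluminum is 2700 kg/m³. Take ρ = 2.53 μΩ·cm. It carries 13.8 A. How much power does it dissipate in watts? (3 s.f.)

ρ = 2.53 μΩ·cm = 2.53×10^-8 Ω·m
A = π(d/2)² = π(4.8400e-04 m)² = 7.3594e-07 m²
L = m/(density·A) = 0.817/(2700×7.3594e-07) = 411.2 m
R = ρL/A = (2.53×10^-8)(411.2)/(7.3594e-07) = 14.14 Ω
P = I²R = (13.8)² × 14.14 = 2690 W

2690 W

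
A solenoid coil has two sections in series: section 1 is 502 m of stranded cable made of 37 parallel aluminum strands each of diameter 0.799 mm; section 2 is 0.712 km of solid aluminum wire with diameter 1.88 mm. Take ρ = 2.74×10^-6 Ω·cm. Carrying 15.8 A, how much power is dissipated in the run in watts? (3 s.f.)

1940 W

ρ = 2.74×10^-6 Ω·cm = 2.74×10^-8 Ω·m
Section 1: A_strand = π(3.9950e-04)² = 5.014e-07 m²; R₁ = ρL/(N·A_s) = (2.74×10^-8)(502)/(37×5.014e-07) = 0.7414 Ω
Section 2: A = π(d/2)² = π(9.4000e-04 m)² = 2.776e-06 m²
R₂ = (2.74×10^-8)(712)/(2.776e-06) = 7.028 Ω
R = R₁ + R₂ = 7.769 Ω
P = I²R = (15.8)² × 7.769 = 1940 W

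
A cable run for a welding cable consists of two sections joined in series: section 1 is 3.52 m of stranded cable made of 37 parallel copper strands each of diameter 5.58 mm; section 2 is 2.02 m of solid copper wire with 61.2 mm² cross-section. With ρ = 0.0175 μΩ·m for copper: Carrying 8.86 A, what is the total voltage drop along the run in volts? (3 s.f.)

ρ = 0.0175 μΩ·m = 1.75×10^-8 Ω·m
Section 1: A_strand = π(2.7900e-03)² = 2.445e-05 m²; R₁ = ρL/(N·A_s) = (1.75×10^-8)(3.52)/(37×2.445e-05) = 6.808×10^-5 Ω
Section 2: A = 61.2 mm² = 6.120e-05 m²
R₂ = (1.75×10^-8)(2.02)/(6.120e-05) = 5.776×10^-4 Ω
R = R₁ + R₂ = 6.457×10^-4 Ω
V = IR = 8.86 × 6.457×10^-4 = 0.00572 V

0.00572 V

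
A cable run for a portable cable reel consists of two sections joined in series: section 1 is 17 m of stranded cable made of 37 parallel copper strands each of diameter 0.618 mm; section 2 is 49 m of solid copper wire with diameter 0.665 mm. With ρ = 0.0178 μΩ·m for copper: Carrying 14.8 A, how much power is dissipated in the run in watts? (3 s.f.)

556 W

ρ = 0.0178 μΩ·m = 1.78×10^-8 Ω·m
Section 1: A_strand = π(3.0900e-04)² = 3.000e-07 m²; R₁ = ρL/(N·A_s) = (1.78×10^-8)(17)/(37×3.000e-07) = 0.02726 Ω
Section 2: A = π(d/2)² = π(3.3250e-04 m)² = 3.473e-07 m²
R₂ = (1.78×10^-8)(49)/(3.473e-07) = 2.511 Ω
R = R₁ + R₂ = 2.538 Ω
P = I²R = (14.8)² × 2.538 = 556 W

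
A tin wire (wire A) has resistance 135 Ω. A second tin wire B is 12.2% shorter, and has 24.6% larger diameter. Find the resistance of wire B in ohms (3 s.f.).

R ∝ L/d², so R_B/R_A = (1 − 12.2/100) × (1 + 24.6/100)⁻²
= 0.878 × 0.6441 = 0.5655
R_B = 0.5655 × 135 = 76.3 Ω

76.3 Ω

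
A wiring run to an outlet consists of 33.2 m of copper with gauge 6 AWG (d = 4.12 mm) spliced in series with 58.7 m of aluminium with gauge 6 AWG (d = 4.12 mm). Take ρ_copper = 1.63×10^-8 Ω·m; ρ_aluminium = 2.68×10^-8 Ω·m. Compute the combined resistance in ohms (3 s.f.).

Segment 1: A = π(4.12/2 mm)² = π(2.0600e-03 m)² = 1.333e-05 m²
R₁ = ρL/A = (1.63×10^-8)(33.2)/(1.333e-05) = 0.04059 Ω
R₂ = (2.68×10^-8)(58.7)/(1.333e-05) = 0.118 Ω
R = R₁ + R₂ = 0.159 Ω

0.159 Ω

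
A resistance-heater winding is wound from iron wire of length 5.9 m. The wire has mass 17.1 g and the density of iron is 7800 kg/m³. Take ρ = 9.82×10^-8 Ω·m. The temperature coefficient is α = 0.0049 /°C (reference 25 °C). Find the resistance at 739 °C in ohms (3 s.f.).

A = m/(density·L) = 0.0171/(7800×5.9) = 3.7158e-07 m²
R = ρL/A = (9.82×10^-8)(5.9)/(3.7158e-07) = 1.559 Ω
R(739 °C) = 1.559 × (1 + 0.0049×714) = 7.01 Ω

7.01 Ω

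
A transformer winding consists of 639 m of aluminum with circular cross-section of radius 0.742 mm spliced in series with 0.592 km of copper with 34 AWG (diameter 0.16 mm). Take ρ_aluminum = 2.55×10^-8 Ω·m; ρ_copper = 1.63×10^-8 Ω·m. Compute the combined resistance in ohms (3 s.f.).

Segment 1: A = πr² = π(7.4200e-04 m)² = 1.730e-06 m²
R₁ = ρL/A = (2.55×10^-8)(639)/(1.730e-06) = 9.421 Ω
Segment 2: A = π(0.16/2 mm)² = π(8.0000e-05 m)² = 2.011e-08 m²
R₂ = (1.63×10^-8)(592)/(2.011e-08) = 479.9 Ω
R = R₁ + R₂ = 489 Ω

489 Ω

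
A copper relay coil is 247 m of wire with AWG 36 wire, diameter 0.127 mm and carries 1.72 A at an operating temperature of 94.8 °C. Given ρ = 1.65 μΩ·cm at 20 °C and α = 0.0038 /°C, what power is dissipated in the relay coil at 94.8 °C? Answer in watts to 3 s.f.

ρ = 1.65 μΩ·cm = 1.65×10^-8 Ω·m
A = π(0.127/2 mm)² = π(6.3500e-05 m)² = 1.267e-08 m²
R₍20₎ = ρL/A = (1.65×10^-8)(247)/(1.267e-08) = 321.7 Ω
R₍94.8₎ = R₍20₎(1 + αΔT) = 321.7 × (1 + 0.0038×74.8) = 413.2 Ω
P = I²R = (1.72)² × 413.2 = 1220 W

1220 W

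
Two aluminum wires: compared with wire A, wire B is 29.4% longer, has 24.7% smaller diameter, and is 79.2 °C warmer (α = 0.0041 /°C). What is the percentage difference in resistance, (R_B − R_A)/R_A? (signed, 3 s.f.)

202%

R ∝ ρL/d² with ρ ∝ (1+αΔT), so R_B/R_A = (1 + 29.4/100) × (1 − 24.7/100)⁻² × (1 + 0.0041×79.2)
= 1.294 × 1.764 × 1.325 = 3.023
(R_B − R_A)/R_A = 3.023 − 1 = 202%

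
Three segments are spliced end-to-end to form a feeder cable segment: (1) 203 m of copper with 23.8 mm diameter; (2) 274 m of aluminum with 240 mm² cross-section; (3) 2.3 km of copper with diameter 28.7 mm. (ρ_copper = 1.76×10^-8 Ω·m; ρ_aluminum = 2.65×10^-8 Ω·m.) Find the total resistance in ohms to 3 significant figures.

0.101 Ω

Seg 1: A = π(d/2)² = π(1.1900e-02 m)² = 4.449e-04 m²
R_1 = (1.76×10^-8)(203)/(4.449e-04) = 0.008031 Ω
Seg 2: A = 240 mm² = 2.400e-04 m²
R_2 = (2.65×10^-8)(274)/(2.400e-04) = 0.03025 Ω
Seg 3: A = π(d/2)² = π(1.4350e-02 m)² = 6.469e-04 m²
R_3 = (1.76×10^-8)(2300)/(6.469e-04) = 0.06257 Ω
R_total = R_1 + R_2 + R_3 = 0.101 Ω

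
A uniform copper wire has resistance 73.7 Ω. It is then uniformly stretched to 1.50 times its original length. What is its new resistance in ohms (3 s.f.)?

166 Ω

Volume constant ⇒ A' = A/k with k = 1.5. R' = ρ(kL)/(A/k) = k²R.
R' = 2.25 × 73.7 = 166 Ω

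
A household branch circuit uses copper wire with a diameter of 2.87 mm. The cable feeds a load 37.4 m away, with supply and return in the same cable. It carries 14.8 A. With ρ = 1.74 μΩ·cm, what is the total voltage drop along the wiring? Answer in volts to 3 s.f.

ρ = 1.74 μΩ·cm = 1.74×10^-8 Ω·m
A = π(d/2)² = π(1.4350e-03 m)² = 6.469e-06 m²
Total conductor length (both ways) L = 2 × 37.4 = 74.8 m
R = ρL/A = (1.74×10^-8)(74.8)/(6.469e-06) = 0.2012 Ω
V = IR = 14.8 × 0.2012 = 2.98 V

2.98 V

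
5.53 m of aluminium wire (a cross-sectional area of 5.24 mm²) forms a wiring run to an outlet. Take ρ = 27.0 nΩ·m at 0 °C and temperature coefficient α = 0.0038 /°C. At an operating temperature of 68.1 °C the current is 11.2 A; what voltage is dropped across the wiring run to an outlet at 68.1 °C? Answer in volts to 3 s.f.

0.402 V

ρ = 27.0 nΩ·m = 2.70×10^-8 Ω·m
A = 5.24 mm² = 5.240e-06 m²
R₍0₎ = ρL/A = (2.70×10^-8)(5.53)/(5.240e-06) = 0.02849 Ω
R₍68.1₎ = R₍0₎(1 + αΔT) = 0.02849 × (1 + 0.0038×68.1) = 0.03587 Ω
V = IR = 11.2 × 0.03587 = 0.402 V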